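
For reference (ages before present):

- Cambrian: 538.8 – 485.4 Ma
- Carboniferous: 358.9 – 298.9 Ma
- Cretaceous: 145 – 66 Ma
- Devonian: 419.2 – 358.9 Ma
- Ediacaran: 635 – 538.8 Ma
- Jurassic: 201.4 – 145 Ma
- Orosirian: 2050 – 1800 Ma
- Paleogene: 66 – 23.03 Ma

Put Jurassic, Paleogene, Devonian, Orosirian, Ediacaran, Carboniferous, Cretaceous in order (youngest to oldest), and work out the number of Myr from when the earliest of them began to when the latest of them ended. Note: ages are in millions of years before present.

Paleogene → Cretaceous → Jurassic → Carboniferous → Devonian → Ediacaran → Orosirian; total span 2026.97 Myr

Start ages (Ma): Orosirian 2050, Ediacaran 635, Devonian 419.2, Carboniferous 358.9, Jurassic 201.4, Cretaceous 145, Paleogene 66.
Ordered youngest to oldest: Paleogene, Cretaceous, Jurassic, Carboniferous, Devonian, Ediacaran, Orosirian.
Span = 2050 − 23.03 = 2026.97 Myr.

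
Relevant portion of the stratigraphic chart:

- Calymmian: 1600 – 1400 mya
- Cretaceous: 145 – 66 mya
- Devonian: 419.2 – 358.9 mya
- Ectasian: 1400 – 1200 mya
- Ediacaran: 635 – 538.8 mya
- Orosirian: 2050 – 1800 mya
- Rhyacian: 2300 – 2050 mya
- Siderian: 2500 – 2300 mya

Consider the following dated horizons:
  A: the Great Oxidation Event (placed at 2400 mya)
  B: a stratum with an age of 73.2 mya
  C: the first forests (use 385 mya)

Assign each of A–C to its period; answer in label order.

A — Siderian; B — Cretaceous; C — Devonian

Match each age against the start–end ranges in the excerpt: A = 2400 Ma → Siderian (2500–2300); B = 73.2 Ma → Cretaceous (145–66); C = 385 Ma → Devonian (419.2–358.9).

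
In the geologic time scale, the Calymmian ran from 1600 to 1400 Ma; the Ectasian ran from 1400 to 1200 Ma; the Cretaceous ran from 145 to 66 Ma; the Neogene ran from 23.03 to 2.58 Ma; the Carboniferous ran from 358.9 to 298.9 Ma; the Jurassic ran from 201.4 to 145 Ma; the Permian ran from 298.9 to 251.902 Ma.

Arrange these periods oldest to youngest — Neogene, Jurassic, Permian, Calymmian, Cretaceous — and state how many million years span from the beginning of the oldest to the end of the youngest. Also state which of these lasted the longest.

Calymmian, Permian, Jurassic, Cretaceous, Neogene; total span 1597.42 Myr; longest is Calymmian

Start ages (Ma): Calymmian 1600, Permian 298.9, Jurassic 201.4, Cretaceous 145, Neogene 23.03.
Ordered oldest to youngest: Calymmian, Permian, Jurassic, Cretaceous, Neogene.
Span = 1600 − 2.58 = 1597.42 Myr.
Durations: Calymmian 200, Cretaceous 79, Permian 46.998, Neogene 20.45, Jurassic 56.4 → longest is Calymmian (200 Myr).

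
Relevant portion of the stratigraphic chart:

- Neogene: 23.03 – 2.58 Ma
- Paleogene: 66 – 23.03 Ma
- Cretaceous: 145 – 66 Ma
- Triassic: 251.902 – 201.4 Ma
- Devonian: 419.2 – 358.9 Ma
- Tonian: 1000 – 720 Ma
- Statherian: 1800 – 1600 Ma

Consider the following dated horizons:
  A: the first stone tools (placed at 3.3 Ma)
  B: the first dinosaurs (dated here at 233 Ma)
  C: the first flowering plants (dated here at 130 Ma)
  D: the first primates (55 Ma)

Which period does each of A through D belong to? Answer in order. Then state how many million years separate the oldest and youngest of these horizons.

A — Neogene; B — Triassic; C — Cretaceous; D — Paleogene; span 229.7 million years

Match each age against the start–end ranges in the excerpt: A = 3.3 Ma → Neogene (23.03–2.58); B = 233 Ma → Triassic (251.902–201.4); C = 130 Ma → Cretaceous (145–66); D = 55 Ma → Paleogene (66–23.03).
The largest age is 233 Ma and the smallest is 3.3 Ma; their difference is 229.7 Myr.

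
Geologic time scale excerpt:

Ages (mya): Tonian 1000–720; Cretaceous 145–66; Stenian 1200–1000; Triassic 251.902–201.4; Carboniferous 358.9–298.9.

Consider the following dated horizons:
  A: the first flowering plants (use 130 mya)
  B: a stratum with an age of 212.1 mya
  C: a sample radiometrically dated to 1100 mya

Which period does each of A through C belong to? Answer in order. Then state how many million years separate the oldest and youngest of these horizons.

Match each age against the start–end ranges in the excerpt: A = 130 Ma → Cretaceous (145–66); B = 212.1 Ma → Triassic (251.902–201.4); C = 1100 Ma → Stenian (1200–1000).
The largest age is 1100 Ma and the smallest is 130 Ma; their difference is 970 Myr.

A — Cretaceous; B — Triassic; C — Stenian; span 970 million years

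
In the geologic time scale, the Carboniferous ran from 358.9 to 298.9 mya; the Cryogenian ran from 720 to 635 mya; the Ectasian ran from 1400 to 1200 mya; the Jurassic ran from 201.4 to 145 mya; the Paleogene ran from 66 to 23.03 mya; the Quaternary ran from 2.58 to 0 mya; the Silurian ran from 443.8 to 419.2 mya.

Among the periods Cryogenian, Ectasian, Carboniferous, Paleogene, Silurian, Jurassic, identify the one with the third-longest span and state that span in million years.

Carboniferous, 60 million years

Durations: Cryogenian 85; Ectasian 200; Carboniferous 60; Paleogene 42.97; Silurian 24.6; Jurassic 56.4 Myr.
Sorted longest-first: Ectasian (200), Cryogenian (85), Carboniferous (60), Jurassic (56.4), Paleogene (42.97), Silurian (24.6).
The third longest is Carboniferous at 60 Myr.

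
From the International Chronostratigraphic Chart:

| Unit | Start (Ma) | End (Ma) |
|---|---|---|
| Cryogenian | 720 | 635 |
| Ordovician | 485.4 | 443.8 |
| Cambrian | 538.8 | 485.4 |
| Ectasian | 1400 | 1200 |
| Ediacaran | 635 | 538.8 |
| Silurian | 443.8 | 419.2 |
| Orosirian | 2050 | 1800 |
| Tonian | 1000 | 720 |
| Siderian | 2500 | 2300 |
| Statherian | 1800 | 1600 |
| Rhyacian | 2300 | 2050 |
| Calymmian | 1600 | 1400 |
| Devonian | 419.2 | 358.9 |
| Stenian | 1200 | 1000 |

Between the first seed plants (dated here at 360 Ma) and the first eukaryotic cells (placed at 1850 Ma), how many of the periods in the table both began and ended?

1850 Ma sits inside the Orosirian (2050–1800) and 360 Ma inside the Devonian (419.2–358.9); neither of those is wholly between the two dates.
The listed periods lying completely between them are Statherian, Calymmian, Ectasian, Stenian, Tonian, Cryogenian, Ediacaran, Cambrian, Ordovician, Silurian — 10 in all.

10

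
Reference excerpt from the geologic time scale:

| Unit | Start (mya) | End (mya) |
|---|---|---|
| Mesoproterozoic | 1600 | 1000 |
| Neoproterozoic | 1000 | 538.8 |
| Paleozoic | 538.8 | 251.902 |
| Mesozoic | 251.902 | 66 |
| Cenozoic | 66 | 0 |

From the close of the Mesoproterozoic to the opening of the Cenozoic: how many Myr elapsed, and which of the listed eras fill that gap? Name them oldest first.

The Mesoproterozoic closes at 1000 Ma and the Cenozoic opens at 66 Ma, so the interval is 1000 − 66 = 934 Myr.
An era fits inside if it starts at or after 1000 Ma and ends at or before 66 Ma; oldest first that gives Neoproterozoic, Paleozoic, Mesozoic.

934 million years; Neoproterozoic, Paleozoic, Mesozoic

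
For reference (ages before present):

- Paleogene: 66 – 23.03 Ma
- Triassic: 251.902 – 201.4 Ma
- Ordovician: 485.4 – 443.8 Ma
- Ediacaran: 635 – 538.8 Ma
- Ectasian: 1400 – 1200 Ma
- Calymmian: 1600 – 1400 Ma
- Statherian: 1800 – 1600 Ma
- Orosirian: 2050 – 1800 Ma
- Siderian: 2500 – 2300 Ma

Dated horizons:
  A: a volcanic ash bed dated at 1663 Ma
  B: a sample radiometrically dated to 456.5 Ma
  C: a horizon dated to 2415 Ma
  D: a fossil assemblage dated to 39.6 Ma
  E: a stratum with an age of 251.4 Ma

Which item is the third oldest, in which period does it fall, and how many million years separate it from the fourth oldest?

Larger Ma means older, so oldest first: C 2415 > A 1663 > B 456.5 > E 251.4 > D 39.6.
Counting 3 along gives B (456.5 Ma); the excerpt puts that inside the Ordovician, 485.4–443.8 Ma.
Next in line is E (251.4 Ma), and 456.5 − 251.4 = 205.1 Myr.

B, in the Ordovician; 205.1 million years to E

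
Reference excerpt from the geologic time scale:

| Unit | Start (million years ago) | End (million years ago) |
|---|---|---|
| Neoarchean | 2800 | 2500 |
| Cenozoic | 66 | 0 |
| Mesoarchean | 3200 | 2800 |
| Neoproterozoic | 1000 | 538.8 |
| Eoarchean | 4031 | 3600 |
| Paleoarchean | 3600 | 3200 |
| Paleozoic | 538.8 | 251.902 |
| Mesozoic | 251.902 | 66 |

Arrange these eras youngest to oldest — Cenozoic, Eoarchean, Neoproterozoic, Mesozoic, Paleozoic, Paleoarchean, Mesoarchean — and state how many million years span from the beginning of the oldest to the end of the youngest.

Start ages (Ma): Eoarchean 4031, Paleoarchean 3600, Mesoarchean 3200, Neoproterozoic 1000, Paleozoic 538.8, Mesozoic 251.902, Cenozoic 66.
Ordered youngest to oldest: Cenozoic, Mesozoic, Paleozoic, Neoproterozoic, Mesoarchean, Paleoarchean, Eoarchean.
Span = 4031 − 0 = 4031 Myr.

Cenozoic, Mesozoic, Paleozoic, Neoproterozoic, Mesoarchean, Paleoarchean, Eoarchean; total span 4031 Myr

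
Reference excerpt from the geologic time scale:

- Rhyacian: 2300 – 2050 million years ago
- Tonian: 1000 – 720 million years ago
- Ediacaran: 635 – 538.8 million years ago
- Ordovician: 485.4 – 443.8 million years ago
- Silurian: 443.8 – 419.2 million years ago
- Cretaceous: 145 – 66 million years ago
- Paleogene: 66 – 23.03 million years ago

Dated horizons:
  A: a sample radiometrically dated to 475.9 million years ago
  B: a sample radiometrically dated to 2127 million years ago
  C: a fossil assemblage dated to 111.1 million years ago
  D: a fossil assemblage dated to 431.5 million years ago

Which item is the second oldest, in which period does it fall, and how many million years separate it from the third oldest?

A, in the Ordovician; 44.4 million years to D

Larger Ma means older, so oldest first: B 2127 > A 475.9 > D 431.5 > C 111.1.
Counting 2 along gives A (475.9 Ma); the excerpt puts that inside the Ordovician, 485.4–443.8 Ma.
Next in line is D (431.5 Ma), and 475.9 − 431.5 = 44.4 Myr.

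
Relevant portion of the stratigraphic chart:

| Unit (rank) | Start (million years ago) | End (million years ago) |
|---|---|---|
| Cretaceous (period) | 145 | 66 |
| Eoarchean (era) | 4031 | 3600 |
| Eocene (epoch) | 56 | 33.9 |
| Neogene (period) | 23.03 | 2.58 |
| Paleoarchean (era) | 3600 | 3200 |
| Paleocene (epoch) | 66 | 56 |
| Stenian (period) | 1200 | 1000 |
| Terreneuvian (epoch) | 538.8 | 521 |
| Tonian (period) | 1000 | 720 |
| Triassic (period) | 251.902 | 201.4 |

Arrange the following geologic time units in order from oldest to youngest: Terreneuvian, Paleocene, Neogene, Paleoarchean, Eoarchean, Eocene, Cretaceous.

Sorting by start age (descending Ma, since larger Ma = older): Eoarchean start 4031, Paleoarchean start 3600, Terreneuvian start 538.8, Cretaceous start 145, Paleocene start 66, Eocene start 56, Neogene start 23.03.

Eoarchean, Paleoarchean, Terreneuvian, Cretaceous, Paleocene, Eocene, Neogene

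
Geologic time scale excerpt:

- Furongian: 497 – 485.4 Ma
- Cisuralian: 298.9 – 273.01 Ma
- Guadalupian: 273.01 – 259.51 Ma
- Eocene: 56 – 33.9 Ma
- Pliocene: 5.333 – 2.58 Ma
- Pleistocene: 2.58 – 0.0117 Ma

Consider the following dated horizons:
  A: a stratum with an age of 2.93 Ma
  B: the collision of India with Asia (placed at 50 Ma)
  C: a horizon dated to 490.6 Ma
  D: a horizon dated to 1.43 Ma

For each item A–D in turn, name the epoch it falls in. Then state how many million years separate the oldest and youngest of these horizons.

Match each age against the start–end ranges in the excerpt: A = 2.93 Ma → Pliocene (5.333–2.58); B = 50 Ma → Eocene (56–33.9); C = 490.6 Ma → Furongian (497–485.4); D = 1.43 Ma → Pleistocene (2.58–0.0117).
The largest age is 490.6 Ma and the smallest is 1.43 Ma; their difference is 489.17 Myr.

A — Pliocene; B — Eocene; C — Furongian; D — Pleistocene; span 489.17 million years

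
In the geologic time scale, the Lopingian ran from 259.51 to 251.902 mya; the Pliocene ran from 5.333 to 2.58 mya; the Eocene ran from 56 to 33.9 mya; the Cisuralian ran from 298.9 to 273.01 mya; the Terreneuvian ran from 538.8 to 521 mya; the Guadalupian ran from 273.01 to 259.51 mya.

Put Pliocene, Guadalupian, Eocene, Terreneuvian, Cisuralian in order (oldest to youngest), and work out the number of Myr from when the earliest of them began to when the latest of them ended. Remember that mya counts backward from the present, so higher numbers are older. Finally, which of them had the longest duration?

Start ages (Ma): Terreneuvian 538.8, Cisuralian 298.9, Guadalupian 273.01, Eocene 56, Pliocene 5.333.
Ordered oldest to youngest: Terreneuvian, Cisuralian, Guadalupian, Eocene, Pliocene.
Span = 538.8 − 2.58 = 536.22 Myr.
Durations: Cisuralian 25.89, Terreneuvian 17.8, Guadalupian 13.5, Eocene 22.1, Pliocene 2.753 → longest is Cisuralian (25.89 Myr).

Terreneuvian, Cisuralian, Guadalupian, Eocene, Pliocene; total span 536.22 Myr; longest is Cisuralian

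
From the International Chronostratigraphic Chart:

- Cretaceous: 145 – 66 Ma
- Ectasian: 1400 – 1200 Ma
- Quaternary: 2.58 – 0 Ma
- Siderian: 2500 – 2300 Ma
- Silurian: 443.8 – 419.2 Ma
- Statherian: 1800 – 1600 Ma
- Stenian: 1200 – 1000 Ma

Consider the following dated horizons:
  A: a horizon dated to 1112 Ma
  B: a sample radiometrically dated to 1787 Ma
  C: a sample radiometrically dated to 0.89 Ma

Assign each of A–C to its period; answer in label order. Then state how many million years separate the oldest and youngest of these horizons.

A: 1112 Ma lies in 1200–1000 Ma, so Stenian.
B: 1787 Ma lies in 1800–1600 Ma, so Statherian.
C: 0.89 Ma lies in 2.58–0 Ma, so Quaternary.
Oldest = 1787 Ma, youngest = 0.89 Ma → span 1786.11 Myr.

A — Stenian; B — Statherian; C — Quaternary; span 1786.11 million years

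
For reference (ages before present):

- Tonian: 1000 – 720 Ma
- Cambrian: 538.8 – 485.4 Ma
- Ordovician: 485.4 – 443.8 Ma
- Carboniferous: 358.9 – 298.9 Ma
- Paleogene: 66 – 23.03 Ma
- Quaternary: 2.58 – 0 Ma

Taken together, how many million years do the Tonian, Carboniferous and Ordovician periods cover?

381.6 million years

Duration is start − end for each: (1000 − 720) + (358.9 − 298.9) + (485.4 − 443.8).
That is 280 + 60 + 41.6, which totals 381.6 million years.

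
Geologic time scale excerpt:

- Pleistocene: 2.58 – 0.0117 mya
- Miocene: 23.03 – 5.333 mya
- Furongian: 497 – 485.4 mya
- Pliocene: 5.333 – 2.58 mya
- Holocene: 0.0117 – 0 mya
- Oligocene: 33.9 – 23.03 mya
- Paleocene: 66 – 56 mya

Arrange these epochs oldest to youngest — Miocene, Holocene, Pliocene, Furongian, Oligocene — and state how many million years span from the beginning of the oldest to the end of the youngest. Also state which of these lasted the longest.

Furongian, Oligocene, Miocene, Pliocene, Holocene; total span 497 Myr; longest is Miocene

From the excerpt: Miocene 23.03–5.333; Holocene 0.0117–0; Pliocene 5.333–2.58; Furongian 497–485.4; Oligocene 33.9–23.03 (Ma).
Larger Ma is earlier, so the oldest is Furongian and the youngest is Holocene; oldest to youngest: Furongian, Oligocene, Miocene, Pliocene, Holocene.
Oldest start 497 minus youngest end 0 gives 497 Myr overall.
Individual lengths (start − end): Oligocene 10.87; Holocene 0.0117; Pliocene 2.753; Furongian 11.6; Miocene 17.697. The largest is Miocene at 17.697 Myr.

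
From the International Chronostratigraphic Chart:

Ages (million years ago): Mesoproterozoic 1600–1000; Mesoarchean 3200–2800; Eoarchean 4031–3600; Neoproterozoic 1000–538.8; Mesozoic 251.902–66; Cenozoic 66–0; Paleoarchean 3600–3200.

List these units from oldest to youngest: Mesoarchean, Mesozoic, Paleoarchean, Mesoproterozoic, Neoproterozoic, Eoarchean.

Eoarchean, then Paleoarchean, then Mesoarchean, then Mesoproterozoic, then Neoproterozoic, then Mesozoic

The oldest of these is Eoarchean (starts 4031 Ma) and the youngest is Mesozoic (ends 66 Ma).
In between, by decreasing start age: Paleoarchean (3600), Mesoarchean (3200), Mesoproterozoic (1600), Neoproterozoic (1000).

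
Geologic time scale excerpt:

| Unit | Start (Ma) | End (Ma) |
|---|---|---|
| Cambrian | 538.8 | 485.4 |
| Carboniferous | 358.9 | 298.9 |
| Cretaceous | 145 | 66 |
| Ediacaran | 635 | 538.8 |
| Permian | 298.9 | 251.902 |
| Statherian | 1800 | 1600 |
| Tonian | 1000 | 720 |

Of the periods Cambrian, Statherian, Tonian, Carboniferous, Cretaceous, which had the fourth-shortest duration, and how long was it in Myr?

Statherian, 200 million years

Start − end for each: Cambrian 538.8 − 485.4 = 53.4; Statherian 1800 − 1600 = 200; Tonian 1000 − 720 = 280; Carboniferous 358.9 − 298.9 = 60; Cretaceous 145 − 66 = 79.
Ranking these from shortest: Cambrian < Carboniferous < Cretaceous < Statherian < Tonian.
Position 4 in that ranking is Statherian, which lasted 200 Myr.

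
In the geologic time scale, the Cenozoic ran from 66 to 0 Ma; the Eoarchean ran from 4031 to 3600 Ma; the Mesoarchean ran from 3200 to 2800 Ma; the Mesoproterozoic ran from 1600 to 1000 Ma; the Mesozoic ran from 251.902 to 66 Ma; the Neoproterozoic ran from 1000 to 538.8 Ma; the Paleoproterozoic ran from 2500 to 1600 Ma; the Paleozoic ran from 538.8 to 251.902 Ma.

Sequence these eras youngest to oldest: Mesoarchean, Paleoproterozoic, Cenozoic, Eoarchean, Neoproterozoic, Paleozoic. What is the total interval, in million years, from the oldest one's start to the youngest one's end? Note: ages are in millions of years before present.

Cenozoic → Paleozoic → Neoproterozoic → Paleoproterozoic → Mesoarchean → Eoarchean; total span 4031 Myr

From the excerpt: Mesoarchean 3200–2800; Paleoproterozoic 2500–1600; Cenozoic 66–0; Eoarchean 4031–3600; Neoproterozoic 1000–538.8; Paleozoic 538.8–251.902 (Ma).
Larger Ma is earlier, so the oldest is Eoarchean and the youngest is Cenozoic; youngest to oldest: Cenozoic, Paleozoic, Neoproterozoic, Paleoproterozoic, Mesoarchean, Eoarchean.
Oldest start 4031 minus youngest end 0 gives 4031 Myr overall.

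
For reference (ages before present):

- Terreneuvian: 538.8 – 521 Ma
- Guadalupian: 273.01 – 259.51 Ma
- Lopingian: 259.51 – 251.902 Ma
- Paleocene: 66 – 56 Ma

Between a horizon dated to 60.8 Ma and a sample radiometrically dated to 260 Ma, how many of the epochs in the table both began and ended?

1

The older date is 260 Ma and the younger is 60.8 Ma.
Epochs with start < 260 and end > 60.8 Ma: Lopingian (259.51–251.902).
That is 1 complete epoch.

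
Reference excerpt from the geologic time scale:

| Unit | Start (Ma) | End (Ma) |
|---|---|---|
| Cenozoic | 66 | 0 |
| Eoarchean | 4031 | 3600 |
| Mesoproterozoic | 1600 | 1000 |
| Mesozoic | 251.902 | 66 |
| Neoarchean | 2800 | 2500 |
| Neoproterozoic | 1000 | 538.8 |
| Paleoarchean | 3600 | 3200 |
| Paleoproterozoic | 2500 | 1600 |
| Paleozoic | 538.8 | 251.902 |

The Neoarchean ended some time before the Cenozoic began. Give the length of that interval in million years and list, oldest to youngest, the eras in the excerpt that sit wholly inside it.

2434 million years; Paleoproterozoic, Mesoproterozoic, Neoproterozoic, Paleozoic, Mesozoic

End of Neoarchean = 2500 Ma; start of Cenozoic = 66 Ma.
Gap = 2500 − 66 = 2434 Myr.
Eras wholly inside 2500–66 Ma: Paleoproterozoic (2500–1600), Mesoproterozoic (1600–1000), Neoproterozoic (1000–538.8), Paleozoic (538.8–251.902), Mesozoic (251.902–66).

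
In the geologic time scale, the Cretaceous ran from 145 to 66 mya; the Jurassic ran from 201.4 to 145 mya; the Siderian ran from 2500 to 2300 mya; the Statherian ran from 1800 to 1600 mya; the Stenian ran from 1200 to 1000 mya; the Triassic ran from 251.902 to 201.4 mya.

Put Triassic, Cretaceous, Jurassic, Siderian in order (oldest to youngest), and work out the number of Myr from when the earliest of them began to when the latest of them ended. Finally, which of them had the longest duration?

Siderian → Triassic → Jurassic → Cretaceous; total span 2434 Myr; longest is Siderian

Start ages (Ma): Siderian 2500, Triassic 251.902, Jurassic 201.4, Cretaceous 145.
Ordered oldest to youngest: Siderian, Triassic, Jurassic, Cretaceous.
Span = 2500 − 66 = 2434 Myr.
Durations: Jurassic 56.4, Siderian 200, Cretaceous 79, Triassic 50.502 → longest is Siderian (200 Myr).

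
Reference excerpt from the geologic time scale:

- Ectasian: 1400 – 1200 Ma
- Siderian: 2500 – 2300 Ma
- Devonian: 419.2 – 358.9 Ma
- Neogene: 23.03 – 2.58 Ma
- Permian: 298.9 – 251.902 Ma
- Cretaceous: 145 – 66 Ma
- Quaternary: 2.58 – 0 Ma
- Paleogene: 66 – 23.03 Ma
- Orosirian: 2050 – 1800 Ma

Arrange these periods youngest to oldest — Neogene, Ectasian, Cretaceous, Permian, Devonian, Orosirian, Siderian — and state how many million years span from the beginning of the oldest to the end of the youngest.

Neogene → Cretaceous → Permian → Devonian → Ectasian → Orosirian → Siderian; total span 2497.42 Myr

From the excerpt: Neogene 23.03–2.58; Ectasian 1400–1200; Cretaceous 145–66; Permian 298.9–251.902; Devonian 419.2–358.9; Orosirian 2050–1800; Siderian 2500–2300 (Ma).
Larger Ma is earlier, so the oldest is Siderian and the youngest is Neogene; youngest to oldest: Neogene, Cretaceous, Permian, Devonian, Ectasian, Orosirian, Siderian.
Oldest start 2500 minus youngest end 2.58 gives 2497.42 Myr overall.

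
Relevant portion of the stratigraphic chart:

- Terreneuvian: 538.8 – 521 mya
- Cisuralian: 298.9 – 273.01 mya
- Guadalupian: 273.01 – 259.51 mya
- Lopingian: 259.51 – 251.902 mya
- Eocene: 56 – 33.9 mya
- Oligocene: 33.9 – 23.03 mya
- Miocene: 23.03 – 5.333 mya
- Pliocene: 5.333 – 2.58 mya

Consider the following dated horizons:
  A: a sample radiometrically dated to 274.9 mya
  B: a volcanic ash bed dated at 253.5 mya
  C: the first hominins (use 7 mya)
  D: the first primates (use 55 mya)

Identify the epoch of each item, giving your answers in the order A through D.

A — Cisuralian; B — Lopingian; C — Miocene; D — Eocene

A: 274.9 Ma lies in 298.9–273.01 Ma, so Cisuralian.
B: 253.5 Ma lies in 259.51–251.902 Ma, so Lopingian.
C: 7 Ma lies in 23.03–5.333 Ma, so Miocene.
D: 55 Ma lies in 56–33.9 Ma, so Eocene.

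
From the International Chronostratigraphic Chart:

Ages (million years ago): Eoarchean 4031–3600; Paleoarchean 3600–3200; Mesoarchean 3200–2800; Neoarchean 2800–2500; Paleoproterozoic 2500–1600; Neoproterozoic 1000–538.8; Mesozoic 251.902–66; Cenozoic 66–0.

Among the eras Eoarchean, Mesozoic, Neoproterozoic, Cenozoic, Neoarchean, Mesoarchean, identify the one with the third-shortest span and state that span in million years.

Start − end for each: Eoarchean 4031 − 3600 = 431; Mesozoic 251.902 − 66 = 185.902; Neoproterozoic 1000 − 538.8 = 461.2; Cenozoic 66 − 0 = 66; Neoarchean 2800 − 2500 = 300; Mesoarchean 3200 − 2800 = 400.
Ranking these from shortest: Cenozoic < Mesozoic < Neoarchean < Mesoarchean < Eoarchean < Neoproterozoic.
Position 3 in that ranking is Neoarchean, which lasted 300 Myr.

Neoarchean, 300 million years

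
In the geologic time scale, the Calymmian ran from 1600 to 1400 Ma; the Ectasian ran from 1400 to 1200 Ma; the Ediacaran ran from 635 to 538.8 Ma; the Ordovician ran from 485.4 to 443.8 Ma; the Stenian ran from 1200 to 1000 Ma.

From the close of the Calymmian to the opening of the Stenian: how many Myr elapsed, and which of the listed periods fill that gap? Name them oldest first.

200 million years; Ectasian

End of Calymmian = 1400 Ma; start of Stenian = 1200 Ma.
Gap = 1400 − 1200 = 200 Myr.
Periods wholly inside 1400–1200 Ma: Ectasian (1400–1200).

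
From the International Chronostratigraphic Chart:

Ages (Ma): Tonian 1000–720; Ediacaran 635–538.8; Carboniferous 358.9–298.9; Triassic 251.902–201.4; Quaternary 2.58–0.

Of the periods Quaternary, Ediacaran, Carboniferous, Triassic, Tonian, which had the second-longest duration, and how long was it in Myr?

Durations: Quaternary 2.58; Ediacaran 96.2; Carboniferous 60; Triassic 50.502; Tonian 280 Myr.
Sorted longest-first: Tonian (280), Ediacaran (96.2), Carboniferous (60), Triassic (50.502), Quaternary (2.58).
The second longest is Ediacaran at 96.2 Myr.

Ediacaran, 96.2 million years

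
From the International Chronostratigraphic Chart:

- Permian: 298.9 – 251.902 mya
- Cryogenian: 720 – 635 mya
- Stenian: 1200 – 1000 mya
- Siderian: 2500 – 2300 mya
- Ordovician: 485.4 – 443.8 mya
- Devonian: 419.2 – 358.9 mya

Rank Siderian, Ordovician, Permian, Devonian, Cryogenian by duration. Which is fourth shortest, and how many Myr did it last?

Cryogenian, 85 million years

Start − end for each: Siderian 2500 − 2300 = 200; Ordovician 485.4 − 443.8 = 41.6; Permian 298.9 − 251.902 = 46.998; Devonian 419.2 − 358.9 = 60.3; Cryogenian 720 − 635 = 85.
Ranking these from shortest: Ordovician < Permian < Devonian < Cryogenian < Siderian.
Position 4 in that ranking is Cryogenian, which lasted 85 Myr.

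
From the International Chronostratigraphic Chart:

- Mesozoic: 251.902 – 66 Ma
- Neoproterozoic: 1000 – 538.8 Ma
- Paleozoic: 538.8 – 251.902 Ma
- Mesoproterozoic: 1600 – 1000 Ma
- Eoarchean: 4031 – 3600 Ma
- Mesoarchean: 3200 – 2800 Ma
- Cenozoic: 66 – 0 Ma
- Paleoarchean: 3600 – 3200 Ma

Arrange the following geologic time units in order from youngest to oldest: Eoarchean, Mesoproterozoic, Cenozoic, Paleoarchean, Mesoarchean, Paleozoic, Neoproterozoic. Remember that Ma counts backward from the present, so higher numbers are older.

Cenozoic, then Paleozoic, then Neoproterozoic, then Mesoproterozoic, then Mesoarchean, then Paleoarchean, then Eoarchean

The oldest of these is Eoarchean (starts 4031 Ma) and the youngest is Cenozoic (ends 0 Ma).
In between, by decreasing start age: Paleoarchean (3600), Mesoarchean (3200), Mesoproterozoic (1600), Neoproterozoic (1000), Paleozoic (538.8).
Listing youngest first means reversing that sequence.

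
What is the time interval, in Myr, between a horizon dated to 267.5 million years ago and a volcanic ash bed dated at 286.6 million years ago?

19.1 million years

286.6 − 267.5 = 19.1 million years.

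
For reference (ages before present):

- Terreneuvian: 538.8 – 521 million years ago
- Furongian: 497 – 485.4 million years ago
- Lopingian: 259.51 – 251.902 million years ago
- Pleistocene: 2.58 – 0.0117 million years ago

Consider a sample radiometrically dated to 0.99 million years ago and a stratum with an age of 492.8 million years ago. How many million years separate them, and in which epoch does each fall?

491.81 million years apart; the first in the Pleistocene, the second in the Furongian

Elapsed time: 492.8 − 0.99 = 491.81 Myr.
0.99 Ma lies within 2.58–0.0117 Ma: Pleistocene.
492.8 Ma lies within 497–485.4 Ma: Furongian.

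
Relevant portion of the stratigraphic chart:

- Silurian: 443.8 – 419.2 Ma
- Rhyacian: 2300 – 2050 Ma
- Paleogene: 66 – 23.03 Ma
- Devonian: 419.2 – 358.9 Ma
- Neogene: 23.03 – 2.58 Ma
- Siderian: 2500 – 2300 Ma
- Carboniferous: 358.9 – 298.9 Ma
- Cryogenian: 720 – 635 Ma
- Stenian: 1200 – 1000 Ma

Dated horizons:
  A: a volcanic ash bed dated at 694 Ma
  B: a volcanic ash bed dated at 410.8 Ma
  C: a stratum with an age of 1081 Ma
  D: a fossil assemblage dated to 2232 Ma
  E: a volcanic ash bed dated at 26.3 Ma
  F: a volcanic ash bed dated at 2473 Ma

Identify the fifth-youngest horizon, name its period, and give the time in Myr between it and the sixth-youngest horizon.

D, in the Rhyacian; 241 million years to F

Smaller Ma means younger, so youngest first: E 26.3 < B 410.8 < A 694 < C 1081 < D 2232 < F 2473.
Counting 5 along gives D (2232 Ma); the excerpt puts that inside the Rhyacian, 2300–2050 Ma.
Next in line is F (2473 Ma), and 2473 − 2232 = 241 Myr.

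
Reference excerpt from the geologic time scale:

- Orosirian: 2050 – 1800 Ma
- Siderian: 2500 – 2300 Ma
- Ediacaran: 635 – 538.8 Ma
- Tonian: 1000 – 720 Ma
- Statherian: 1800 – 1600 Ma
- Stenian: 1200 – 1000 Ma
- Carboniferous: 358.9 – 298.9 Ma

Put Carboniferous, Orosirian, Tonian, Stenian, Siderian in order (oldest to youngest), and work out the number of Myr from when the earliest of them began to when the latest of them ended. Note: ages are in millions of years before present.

Siderian, Orosirian, Stenian, Tonian, Carboniferous; total span 2201.1 Myr

Start ages (Ma): Siderian 2500, Orosirian 2050, Stenian 1200, Tonian 1000, Carboniferous 358.9.
Ordered oldest to youngest: Siderian, Orosirian, Stenian, Tonian, Carboniferous.
Span = 2500 − 298.9 = 2201.1 Myr.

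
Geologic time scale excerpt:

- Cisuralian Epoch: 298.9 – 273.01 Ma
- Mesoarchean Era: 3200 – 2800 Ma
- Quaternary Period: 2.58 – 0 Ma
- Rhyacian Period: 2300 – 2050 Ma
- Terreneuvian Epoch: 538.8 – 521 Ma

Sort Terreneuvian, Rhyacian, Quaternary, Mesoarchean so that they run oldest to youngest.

Mesoarchean → Rhyacian → Terreneuvian → Quaternary

The oldest of these is Mesoarchean (starts 3200 Ma) and the youngest is Quaternary (ends 0 Ma).
In between, by decreasing start age: Rhyacian (2300), Terreneuvian (538.8).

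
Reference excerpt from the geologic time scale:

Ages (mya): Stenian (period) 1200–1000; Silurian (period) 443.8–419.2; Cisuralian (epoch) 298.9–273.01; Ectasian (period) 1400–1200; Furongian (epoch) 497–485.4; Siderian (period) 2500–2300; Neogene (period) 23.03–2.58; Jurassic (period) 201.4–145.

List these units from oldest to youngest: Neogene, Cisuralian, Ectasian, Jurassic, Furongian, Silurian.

Ectasian → Furongian → Silurian → Cisuralian → Jurassic → Neogene

The oldest of these is Ectasian (starts 1400 Ma) and the youngest is Neogene (ends 2.58 Ma).
In between, by decreasing start age: Furongian (497), Silurian (443.8), Cisuralian (298.9), Jurassic (201.4).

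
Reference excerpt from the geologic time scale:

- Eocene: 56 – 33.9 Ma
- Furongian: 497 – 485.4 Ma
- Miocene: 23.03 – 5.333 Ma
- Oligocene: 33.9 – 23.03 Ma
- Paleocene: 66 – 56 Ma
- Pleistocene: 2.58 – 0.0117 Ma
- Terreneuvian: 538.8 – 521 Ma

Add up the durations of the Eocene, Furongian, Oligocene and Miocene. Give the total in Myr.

62.267 million years

Each duration: Eocene = 22.1; Furongian = 11.6; Oligocene = 10.87; Miocene = 17.697.
Sum: 22.1 + 11.6 + 10.87 + 17.697 = 62.267 Myr.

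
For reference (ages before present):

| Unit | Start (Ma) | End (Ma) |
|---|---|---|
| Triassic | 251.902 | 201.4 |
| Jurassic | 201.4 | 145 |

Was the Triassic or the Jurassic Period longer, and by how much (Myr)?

Jurassic, by 5.898 million years

Triassic: 251.902 − 201.4 = 50.502 Myr.
Jurassic: 201.4 − 145 = 56.4 Myr.
Difference: 56.4 − 50.502 = 5.898 Myr, so the Jurassic was longer.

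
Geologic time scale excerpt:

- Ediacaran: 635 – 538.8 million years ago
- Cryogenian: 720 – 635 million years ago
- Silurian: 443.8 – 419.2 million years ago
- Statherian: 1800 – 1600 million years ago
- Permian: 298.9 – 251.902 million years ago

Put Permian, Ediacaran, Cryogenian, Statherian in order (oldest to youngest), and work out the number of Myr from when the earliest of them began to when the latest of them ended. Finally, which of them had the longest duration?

Statherian → Cryogenian → Ediacaran → Permian; total span 1548.098 Myr; longest is Statherian

Start ages (Ma): Statherian 1800, Cryogenian 720, Ediacaran 635, Permian 298.9.
Ordered oldest to youngest: Statherian, Cryogenian, Ediacaran, Permian.
Span = 1800 − 251.902 = 1548.098 Myr.
Durations: Statherian 200, Cryogenian 85, Ediacaran 96.2, Permian 46.998 → longest is Statherian (200 Myr).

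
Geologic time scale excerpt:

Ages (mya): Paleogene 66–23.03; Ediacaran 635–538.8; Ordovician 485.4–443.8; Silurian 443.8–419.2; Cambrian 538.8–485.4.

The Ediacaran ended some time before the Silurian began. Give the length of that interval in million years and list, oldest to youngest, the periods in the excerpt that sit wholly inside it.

End of Ediacaran = 538.8 Ma; start of Silurian = 443.8 Ma.
Gap = 538.8 − 443.8 = 95 Myr.
Periods wholly inside 538.8–443.8 Ma: Cambrian (538.8–485.4), Ordovician (485.4–443.8).

95 million years; Cambrian, Ordovician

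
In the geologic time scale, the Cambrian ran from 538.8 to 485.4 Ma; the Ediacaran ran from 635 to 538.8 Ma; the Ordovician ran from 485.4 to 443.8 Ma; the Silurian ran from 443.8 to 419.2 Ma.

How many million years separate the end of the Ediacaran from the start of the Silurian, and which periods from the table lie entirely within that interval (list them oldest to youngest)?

The Ediacaran closes at 538.8 Ma and the Silurian opens at 443.8 Ma, so the interval is 538.8 − 443.8 = 95 Myr.
A period fits inside if it starts at or after 538.8 Ma and ends at or before 443.8 Ma; oldest first that gives Cambrian, Ordovician.

95 million years; Cambrian, Ordovician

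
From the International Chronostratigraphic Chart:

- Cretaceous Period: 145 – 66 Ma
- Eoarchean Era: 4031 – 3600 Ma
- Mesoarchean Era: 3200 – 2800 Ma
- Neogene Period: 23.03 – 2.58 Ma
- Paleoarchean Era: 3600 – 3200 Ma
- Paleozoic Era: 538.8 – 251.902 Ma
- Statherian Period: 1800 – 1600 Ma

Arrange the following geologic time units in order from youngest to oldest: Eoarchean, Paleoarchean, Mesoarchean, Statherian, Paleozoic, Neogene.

Neogene → Paleozoic → Statherian → Mesoarchean → Paleoarchean → Eoarchean

Sorting by start age (ascending Ma, since larger Ma = older): Neogene began 23.03, Paleozoic began 538.8, Statherian began 1800, Mesoarchean began 3200, Paleoarchean began 3600, Eoarchean began 4031.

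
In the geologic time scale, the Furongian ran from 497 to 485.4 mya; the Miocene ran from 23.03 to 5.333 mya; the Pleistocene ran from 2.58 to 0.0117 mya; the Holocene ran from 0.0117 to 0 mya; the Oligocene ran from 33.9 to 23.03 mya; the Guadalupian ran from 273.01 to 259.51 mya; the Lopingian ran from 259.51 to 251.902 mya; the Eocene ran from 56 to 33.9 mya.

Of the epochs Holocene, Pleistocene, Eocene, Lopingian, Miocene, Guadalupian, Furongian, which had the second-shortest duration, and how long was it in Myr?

Start − end for each: Holocene 0.0117 − 0 = 0.0117; Pleistocene 2.58 − 0.0117 = 2.5683; Eocene 56 − 33.9 = 22.1; Lopingian 259.51 − 251.902 = 7.608; Miocene 23.03 − 5.333 = 17.697; Guadalupian 273.01 − 259.51 = 13.5; Furongian 497 − 485.4 = 11.6.
Ranking these from shortest: Holocene < Pleistocene < Lopingian < Furongian < Guadalupian < Miocene < Eocene.
Position 2 in that ranking is Pleistocene, which lasted 2.5683 Myr.

Pleistocene, 2.5683 million years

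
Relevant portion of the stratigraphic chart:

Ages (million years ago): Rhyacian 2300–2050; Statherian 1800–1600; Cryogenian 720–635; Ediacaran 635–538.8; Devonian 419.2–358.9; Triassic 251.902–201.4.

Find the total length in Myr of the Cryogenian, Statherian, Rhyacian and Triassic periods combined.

Each duration: Cryogenian = 85; Statherian = 200; Rhyacian = 250; Triassic = 50.502.
Sum: 85 + 200 + 250 + 50.502 = 585.502 Myr.

585.502 million years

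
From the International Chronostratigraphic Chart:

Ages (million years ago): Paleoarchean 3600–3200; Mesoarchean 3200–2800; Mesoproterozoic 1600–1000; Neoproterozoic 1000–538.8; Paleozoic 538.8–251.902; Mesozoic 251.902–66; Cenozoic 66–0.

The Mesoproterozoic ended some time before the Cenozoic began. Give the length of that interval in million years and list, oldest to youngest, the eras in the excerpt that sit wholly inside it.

The Mesoproterozoic closes at 1000 Ma and the Cenozoic opens at 66 Ma, so the interval is 1000 − 66 = 934 Myr.
An era fits inside if it starts at or after 1000 Ma and ends at or before 66 Ma; oldest first that gives Neoproterozoic, Paleozoic, Mesozoic.

934 million years; Neoproterozoic, Paleozoic, Mesozoic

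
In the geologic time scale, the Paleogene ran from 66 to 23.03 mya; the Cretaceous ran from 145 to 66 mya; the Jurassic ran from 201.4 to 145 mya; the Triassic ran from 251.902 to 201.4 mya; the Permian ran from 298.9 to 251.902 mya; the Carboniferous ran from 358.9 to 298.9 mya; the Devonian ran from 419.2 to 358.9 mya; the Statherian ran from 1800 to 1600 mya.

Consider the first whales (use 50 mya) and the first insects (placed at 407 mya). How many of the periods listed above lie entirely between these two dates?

The older date is 407 Ma and the younger is 50 Ma.
Periods with start < 407 and end > 50 Ma: Carboniferous (358.9–298.9), Permian (298.9–251.902), Triassic (251.902–201.4), Jurassic (201.4–145), Cretaceous (145–66).
That is 5 complete periods.

5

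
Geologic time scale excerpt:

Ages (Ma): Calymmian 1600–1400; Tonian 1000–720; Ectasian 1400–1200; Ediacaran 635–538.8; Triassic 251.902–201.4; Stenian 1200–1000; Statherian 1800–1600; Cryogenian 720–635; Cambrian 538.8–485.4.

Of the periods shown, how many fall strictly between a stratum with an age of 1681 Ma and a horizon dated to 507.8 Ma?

6

1681 Ma sits inside the Statherian (1800–1600) and 507.8 Ma inside the Cambrian (538.8–485.4); neither of those is wholly between the two dates.
The listed periods lying completely between them are Calymmian, Ectasian, Stenian, Tonian, Cryogenian, Ediacaran — 6 in all.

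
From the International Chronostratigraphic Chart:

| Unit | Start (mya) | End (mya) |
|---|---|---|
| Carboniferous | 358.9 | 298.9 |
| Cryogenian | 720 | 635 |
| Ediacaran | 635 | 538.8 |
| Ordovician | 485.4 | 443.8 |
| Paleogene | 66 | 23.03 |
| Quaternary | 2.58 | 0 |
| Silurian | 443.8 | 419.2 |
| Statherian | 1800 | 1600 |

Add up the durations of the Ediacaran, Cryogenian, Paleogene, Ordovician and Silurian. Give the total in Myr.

290.37 million years

Each duration: Ediacaran = 96.2; Cryogenian = 85; Paleogene = 42.97; Ordovician = 41.6; Silurian = 24.6.
Sum: 96.2 + 85 + 42.97 + 41.6 + 24.6 = 290.37 Myr.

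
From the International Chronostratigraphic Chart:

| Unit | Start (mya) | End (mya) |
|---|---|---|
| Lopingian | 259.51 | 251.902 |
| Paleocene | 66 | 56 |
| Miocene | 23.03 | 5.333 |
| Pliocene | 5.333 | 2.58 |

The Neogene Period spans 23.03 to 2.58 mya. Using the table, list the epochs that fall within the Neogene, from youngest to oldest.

Pliocene, Miocene

Epochs with both bounds inside 23.03–2.58 Ma: Pliocene (5.333–2.58), Miocene (23.03–5.333).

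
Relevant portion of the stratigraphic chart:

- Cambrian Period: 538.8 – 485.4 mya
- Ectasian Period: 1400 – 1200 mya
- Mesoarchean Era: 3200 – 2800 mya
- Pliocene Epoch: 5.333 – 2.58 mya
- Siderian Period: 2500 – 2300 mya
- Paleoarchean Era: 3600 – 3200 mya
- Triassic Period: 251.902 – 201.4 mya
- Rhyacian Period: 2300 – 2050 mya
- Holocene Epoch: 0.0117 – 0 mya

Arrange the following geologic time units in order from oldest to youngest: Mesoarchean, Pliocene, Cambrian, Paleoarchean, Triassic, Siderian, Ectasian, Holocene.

Paleoarchean → Mesoarchean → Siderian → Ectasian → Cambrian → Triassic → Pliocene → Holocene

Sorting by start age (descending Ma, since larger Ma = older): Paleoarchean start 3600, Mesoarchean start 3200, Siderian start 2500, Ectasian start 1400, Cambrian start 538.8, Triassic start 251.902, Pliocene start 5.333, Holocene start 0.0117.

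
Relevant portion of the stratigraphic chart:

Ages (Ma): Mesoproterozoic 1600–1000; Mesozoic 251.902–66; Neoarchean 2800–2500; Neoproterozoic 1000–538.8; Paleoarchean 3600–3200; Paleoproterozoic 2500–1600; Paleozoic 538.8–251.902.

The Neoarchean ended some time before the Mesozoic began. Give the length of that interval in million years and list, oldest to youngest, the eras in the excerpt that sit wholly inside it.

The Neoarchean closes at 2500 Ma and the Mesozoic opens at 251.902 Ma, so the interval is 2500 − 251.902 = 2248.098 Myr.
An era fits inside if it starts at or after 2500 Ma and ends at or before 251.902 Ma; oldest first that gives Paleoproterozoic, Mesoproterozoic, Neoproterozoic, Paleozoic.

2248.098 million years; Paleoproterozoic, Mesoproterozoic, Neoproterozoic, Paleozoic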